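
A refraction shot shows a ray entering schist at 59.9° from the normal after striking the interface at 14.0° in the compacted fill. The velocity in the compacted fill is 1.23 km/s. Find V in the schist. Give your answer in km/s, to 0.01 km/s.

sin 14.0° = 0.2419; sin 59.9° = 0.8652.
V₂ = V₁·(sin θ₂/sin θ₁) = 1.23·(0.8652/0.2419) = 4.40 km/s.

4.40 km/s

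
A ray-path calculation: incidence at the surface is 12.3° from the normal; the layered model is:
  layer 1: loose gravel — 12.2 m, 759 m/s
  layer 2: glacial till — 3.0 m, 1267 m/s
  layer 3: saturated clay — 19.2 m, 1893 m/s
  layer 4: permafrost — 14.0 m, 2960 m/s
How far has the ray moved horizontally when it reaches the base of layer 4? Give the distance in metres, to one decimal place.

36.7 m

p = sin θ₁/V₁ = sin 12.3°/759 = 2.8067e-04 s/m is conserved through the stack.
Layer 1: θ = 12.30°; offset = 12.2·tan 12.30° = 2.660 m.
Layer 2: sin θ = p·1267 = 0.3556 → θ = 20.83°; offset = 3.0·tan 20.83° = 1.141 m.
Layer 3: sin θ = p·1893 = 0.5313 → θ = 32.09°; offset = 19.2·tan 32.09° = 12.041 m.
Layer 4: sin θ = p·2960 = 0.8308 → θ = 56.18°; offset = 14.0·tan 56.18° = 20.897 m.
Summing the layer offsets gives 36.740 m.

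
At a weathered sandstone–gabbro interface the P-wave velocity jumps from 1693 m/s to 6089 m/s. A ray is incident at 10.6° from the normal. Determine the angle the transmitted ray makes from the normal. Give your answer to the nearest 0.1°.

Snell's law: sin θ₂ = (V₂/V₁)·sin θ₁ = (6089/1693)·sin 10.6° = 0.6616.
θ₂ = arcsin 0.6616 = 41.42° from the normal.

41.4°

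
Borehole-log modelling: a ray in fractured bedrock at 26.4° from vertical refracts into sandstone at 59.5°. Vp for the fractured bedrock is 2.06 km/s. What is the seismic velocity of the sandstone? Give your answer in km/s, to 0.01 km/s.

sin 26.4° = 0.4446; sin 59.5° = 0.8616.
V₂ = V₁·(sin θ₂/sin θ₁) = 2.06·(0.8616/0.4446) = 3.99 km/s.

3.99 km/s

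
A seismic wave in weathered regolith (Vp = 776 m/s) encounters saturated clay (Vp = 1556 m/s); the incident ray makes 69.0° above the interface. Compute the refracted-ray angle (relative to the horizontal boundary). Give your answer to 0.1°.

Angle from the normal: 90° − 69.0° = 21.0°.
sin θ₁/V₁ = sin θ₂/V₂ ⇒ sin θ₂ = 1556·sin 21.0°/776 = 1556·0.3584/776 = 0.7186.
θ₂ = sin⁻¹(0.7186) = 45.94° (from vertical).
From the interface: 90° − 45.94° = 44.06°.

44.1°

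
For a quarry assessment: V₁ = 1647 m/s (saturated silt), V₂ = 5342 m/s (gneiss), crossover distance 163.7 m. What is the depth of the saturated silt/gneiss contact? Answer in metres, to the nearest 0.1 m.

59.5 m

h = (x_cross/2)·√((V₂−V₁)/(V₂+V₁)).
(V₂−V₁)/(V₂+V₁) = (5342−1647)/(5342+1647) = 0.5287; √ = 0.7271.
h = (163.7/2)·0.7271 = 59.51 m.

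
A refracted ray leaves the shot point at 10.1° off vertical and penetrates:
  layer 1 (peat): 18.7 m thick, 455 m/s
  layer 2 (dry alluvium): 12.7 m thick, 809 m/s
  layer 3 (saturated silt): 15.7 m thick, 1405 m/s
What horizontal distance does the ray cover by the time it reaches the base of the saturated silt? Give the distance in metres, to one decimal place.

17.6 m

Ray parameter p = sin 10.1° / 455 m/s = 3.8542e-04 s/m.
Layer 1: θ = 10.10°; offset = 18.7·tan 10.10° = 3.331 m.
Layer 2: sin θ = p·809 = 0.3118 → θ = 18.17°; offset = 12.7·tan 18.17° = 4.168 m.
Layer 3: sin θ = p·1405 = 0.5415 → θ = 32.79°; offset = 15.7·tan 32.79° = 10.113 m.
Σ offsets = 17.612 m.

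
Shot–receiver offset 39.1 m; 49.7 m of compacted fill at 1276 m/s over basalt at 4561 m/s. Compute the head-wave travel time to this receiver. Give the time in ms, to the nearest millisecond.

θ_c = arcsin(V₁/V₂) = arcsin(1276/4561) = 16.25°, cos θ_c = 0.9601.
Intercept time tᵢ = 2h cos θ_c / V₁ = 2·49.7·0.9601/1276 = 0.07479 s.
t = x/V₂ + tᵢ = 39.1/4561 + 0.07479 = 0.08336 s.

83 ms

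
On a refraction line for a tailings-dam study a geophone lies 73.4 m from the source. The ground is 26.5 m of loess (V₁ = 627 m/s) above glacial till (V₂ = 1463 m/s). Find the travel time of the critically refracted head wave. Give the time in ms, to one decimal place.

126.5 ms

θ_c = arcsin(V₁/V₂) = arcsin(627/1463) = 25.38°, cos θ_c = 0.9035.
Intercept time tᵢ = 2h cos θ_c / V₁ = 2·26.5·0.9035/627 = 0.07637 s.
t = x/V₂ + tᵢ = 73.4/1463 + 0.07637 = 0.12654 s.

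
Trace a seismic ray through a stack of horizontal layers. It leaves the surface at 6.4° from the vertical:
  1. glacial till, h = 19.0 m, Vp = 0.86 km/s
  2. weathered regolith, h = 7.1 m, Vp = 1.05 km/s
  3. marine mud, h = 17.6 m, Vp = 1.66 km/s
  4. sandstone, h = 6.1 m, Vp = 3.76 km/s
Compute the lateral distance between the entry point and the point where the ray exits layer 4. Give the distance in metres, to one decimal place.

p = sin θ₁/V₁ = sin 6.4°/0.86 = 1.2962e-01 s/km is conserved through the stack.
Layer 1: θ = 6.40°; offset = 19.0·tan 6.40° = 2.131 m.
Layer 2: sin θ = p·1.05 = 0.1361 → θ = 7.82°; offset = 7.1·tan 7.82° = 0.975 m.
Layer 3: sin θ = p·1.66 = 0.2152 → θ = 12.42°; offset = 17.6·tan 12.42° = 3.878 m.
Layer 4: sin θ = p·3.76 = 0.4874 → θ = 29.17°; offset = 6.1·tan 29.17° = 3.405 m.
Summing the layer offsets gives 10.389 m.

10.4 m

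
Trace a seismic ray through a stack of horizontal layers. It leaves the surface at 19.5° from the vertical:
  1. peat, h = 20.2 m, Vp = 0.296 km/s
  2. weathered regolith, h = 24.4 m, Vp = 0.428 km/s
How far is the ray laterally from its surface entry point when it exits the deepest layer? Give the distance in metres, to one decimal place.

p = sin θ₁/V₁ = sin 19.5°/0.296 = 1.1277e+00 s/km is conserved through the stack.
Layer 1: θ = 19.50°; offset = 20.2·tan 19.50° = 7.153 m.
Layer 2: sin θ = p·0.428 = 0.4827 → θ = 28.86°; offset = 24.4·tan 28.86° = 13.447 m.
Summing the layer offsets gives 20.600 m.

20.6 m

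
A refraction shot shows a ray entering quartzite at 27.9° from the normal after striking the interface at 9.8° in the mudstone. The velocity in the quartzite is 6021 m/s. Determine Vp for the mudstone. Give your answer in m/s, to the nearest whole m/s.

2190 m/s

sin 9.8° = 0.1702; sin 27.9° = 0.4679.
V₁ = V₂·(sin θ₁/sin θ₂) = 6021·(0.1702/0.4679) = 2190.14 m/s.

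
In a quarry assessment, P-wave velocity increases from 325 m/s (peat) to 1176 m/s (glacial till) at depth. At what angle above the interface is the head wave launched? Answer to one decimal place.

Critical incidence: sin θ_c = V₁/V₂ = 325/1176 = 0.2764.
θ_c = arcsin 0.2764 = 16.04°.
Measured from the interface: 90° − 16.04° = 73.96°.

74.0°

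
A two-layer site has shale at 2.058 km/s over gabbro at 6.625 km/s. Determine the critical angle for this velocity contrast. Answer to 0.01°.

At critical incidence the refracted ray runs along the interface (θ₂ = 90°), so sin θ_c = V₁/V₂.
θ_c = arcsin(2.058/6.625) = arcsin 0.3106 = 18.10°.

18.10°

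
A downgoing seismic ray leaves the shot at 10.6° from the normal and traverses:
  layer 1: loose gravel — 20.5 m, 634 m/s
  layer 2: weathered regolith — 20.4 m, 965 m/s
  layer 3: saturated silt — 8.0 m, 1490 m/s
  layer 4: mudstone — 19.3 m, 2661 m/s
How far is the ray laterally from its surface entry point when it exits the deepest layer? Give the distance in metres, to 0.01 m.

37.07 m

Apply Snell's law at each interface; in layer i the horizontal offset is hᵢ·tan θᵢ.
Layer 1: θ = 10.60°; offset = 20.5·tan 10.60° = 3.8365 m.
Layer 2: sin θ = 965·sin 10.6°/634 = 0.2800, θ = 16.26°; offset = 20.4·tan 16.26° = 5.9497 m.
Layer 3: sin θ = 1490·sin 10.6°/634 = 0.4323, θ = 25.61°; offset = 8.0·tan 25.61° = 3.8355 m.
Layer 4: sin θ = 2661·sin 10.6°/634 = 0.7721, θ = 50.54°; offset = 19.3·tan 50.54° = 23.4465 m.
Total horizontal offset = 37.0681 m.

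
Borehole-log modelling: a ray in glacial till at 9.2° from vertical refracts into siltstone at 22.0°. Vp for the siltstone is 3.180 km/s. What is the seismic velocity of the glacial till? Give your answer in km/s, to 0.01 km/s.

Snell's law: sin 9.2°/V₁ = sin 22.0°/V₂.
V₁ = V₂·sin 9.2°/sin 22.0° = 3.180 × 0.4268 = 1.36 km/s.

1.36 km/s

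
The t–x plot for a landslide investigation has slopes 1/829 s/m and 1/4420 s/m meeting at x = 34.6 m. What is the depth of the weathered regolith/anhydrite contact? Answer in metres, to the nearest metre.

14 m

h = (x_cross/2)·√((V₂−V₁)/(V₂+V₁)).
(V₂−V₁)/(V₂+V₁) = (4420−829)/(4420+829) = 0.6841; √ = 0.8271.
h = (34.6/2)·0.8271 = 14.31 m.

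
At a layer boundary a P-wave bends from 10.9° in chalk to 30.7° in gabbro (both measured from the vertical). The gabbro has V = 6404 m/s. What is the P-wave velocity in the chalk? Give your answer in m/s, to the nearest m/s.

sin 10.9° = 0.1891; sin 30.7° = 0.5105.
V₁ = V₂·(sin θ₁/sin θ₂) = 6404·(0.1891/0.5105) = 2371.92 m/s.

2372 m/s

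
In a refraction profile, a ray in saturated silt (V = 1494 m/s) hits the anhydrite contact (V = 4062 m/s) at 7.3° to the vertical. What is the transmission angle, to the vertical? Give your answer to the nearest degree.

Snell's law: sin θ₂ = (V₂/V₁)·sin θ₁ = (4062/1494)·sin 7.3° = 0.3455.
θ₂ = sin⁻¹(0.3455) = 20.21° (from vertical).

20°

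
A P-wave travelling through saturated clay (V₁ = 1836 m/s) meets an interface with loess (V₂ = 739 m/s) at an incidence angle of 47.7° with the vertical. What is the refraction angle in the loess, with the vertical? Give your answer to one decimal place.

sin θ₁/V₁ = sin θ₂/V₂ ⇒ sin θ₂ = 739·sin 47.7°/1836 = 739·0.7396/1836 = 0.2977.
θ₂ = arcsin 0.2977 = 17.32° from the normal.

17.3°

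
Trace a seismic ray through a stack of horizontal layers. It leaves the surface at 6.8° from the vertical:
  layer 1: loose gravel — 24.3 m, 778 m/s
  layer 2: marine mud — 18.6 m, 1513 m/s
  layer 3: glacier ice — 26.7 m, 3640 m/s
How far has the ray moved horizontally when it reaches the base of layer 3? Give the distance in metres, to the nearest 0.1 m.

25.1 m

Ray parameter p = sin 6.8° / 778 m/s = 1.5219e-04 s/m.
Layer 1: θ = 6.80°; offset = 24.3·tan 6.80° = 2.898 m.
Layer 2: sin θ = p·1513 = 0.2303 → θ = 13.31°; offset = 18.6·tan 13.31° = 4.401 m.
Layer 3: sin θ = p·3640 = 0.5540 → θ = 33.64°; offset = 26.7·tan 33.64° = 17.766 m.
Σ offsets = 25.065 m.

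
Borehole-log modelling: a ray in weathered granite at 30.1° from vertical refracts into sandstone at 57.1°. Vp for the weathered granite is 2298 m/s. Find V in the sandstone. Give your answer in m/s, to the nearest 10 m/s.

3850 m/s

Snell's law: sin 30.1°/V₁ = sin 57.1°/V₂.
V₂ = V₁·sin 57.1°/sin 30.1° = 2298 × 1.6742 = 3847.27 m/s.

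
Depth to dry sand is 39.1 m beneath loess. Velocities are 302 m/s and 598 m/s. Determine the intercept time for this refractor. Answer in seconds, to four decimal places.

tᵢ = 2h·√(V₂²−V₁²)/(V₁V₂).
√(V₂²−V₁²) = √(598²−302²) = 516.1 m/s.
tᵢ = 2·39.1·516.1/(302·598) = 0.22349 s.

0.2235 s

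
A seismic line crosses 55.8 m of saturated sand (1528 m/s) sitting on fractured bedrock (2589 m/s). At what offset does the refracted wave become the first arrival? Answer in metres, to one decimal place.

219.8 m

θ_c = arcsin(1528/2589) = 36.17°, so cos θ_c = 0.8073 and tᵢ = 2h cos θ_c/V₁ = 0.0590 s.
At crossover x/V₁ = x/V₂ + tᵢ ⇒ x = tᵢ/(1/V₁ − 1/V₂) = 0.05896/(6.5445e-04 − 3.8625e-04) = 219.84 m.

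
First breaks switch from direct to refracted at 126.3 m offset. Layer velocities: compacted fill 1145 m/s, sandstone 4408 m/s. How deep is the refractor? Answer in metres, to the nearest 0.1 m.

48.4 m

x_cross = 2h·√((V₂+V₁)/(V₂−V₁)) → h = x_cross / (2·√((V₂+V₁)/(V₂−V₁))).
√((V₂+V₁)/(V₂−V₁)) = √((4408+1145)/(4408−1145)) = 1.3045.
h = 126.3 / (2·1.3045) = 48.41 m.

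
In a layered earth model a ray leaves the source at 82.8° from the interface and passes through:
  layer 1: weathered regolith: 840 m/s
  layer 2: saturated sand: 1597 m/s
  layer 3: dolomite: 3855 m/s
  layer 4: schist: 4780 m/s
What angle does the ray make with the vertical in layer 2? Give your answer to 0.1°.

13.8°

From the normal: θ₁ = 90° − 82.8° = 7.2°.
Snell's law across each interface conserves sin θ / V, so sin θ_2 = V_2·sin θ₁/V₁.
sin θ_2 = 1597 × sin 7.2° / 840 = 0.2383.
θ_2 = 13.79° from the vertical.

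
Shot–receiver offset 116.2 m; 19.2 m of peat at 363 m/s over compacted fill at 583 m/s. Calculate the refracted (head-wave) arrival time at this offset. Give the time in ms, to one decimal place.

θ_c = arcsin(V₁/V₂) = arcsin(363/583) = 38.51°, cos θ_c = 0.7825.
Intercept time tᵢ = 2h cos θ_c / V₁ = 2·19.2·0.7825/363 = 0.08278 s.
t = x/V₂ + tᵢ = 116.2/583 + 0.08278 = 0.28209 s.

282.1 ms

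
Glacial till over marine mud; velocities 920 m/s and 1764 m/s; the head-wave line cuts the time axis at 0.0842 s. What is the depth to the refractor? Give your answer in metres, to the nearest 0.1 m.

θ_c = arcsin(920/1764) = 31.44°; cos θ_c = 0.8532.
tᵢ = 2h cos θ_c/V₁ ⇒ h = tᵢ·V₁/(2 cos θ_c) = 0.0842·920/(2·0.8532) = 45.39 m.

45.4 m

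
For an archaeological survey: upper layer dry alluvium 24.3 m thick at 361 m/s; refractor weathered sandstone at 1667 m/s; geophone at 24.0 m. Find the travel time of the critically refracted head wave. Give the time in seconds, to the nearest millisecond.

θ_c = arcsin(V₁/V₂) = arcsin(361/1667) = 12.51°, cos θ_c = 0.9763.
Intercept time tᵢ = 2h cos θ_c / V₁ = 2·24.3·0.9763/361 = 0.13143 s.
t = x/V₂ + tᵢ = 24.0/1667 + 0.13143 = 0.14583 s.

0.146 s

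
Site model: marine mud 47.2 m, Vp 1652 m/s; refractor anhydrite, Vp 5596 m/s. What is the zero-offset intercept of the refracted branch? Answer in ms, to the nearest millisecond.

tᵢ = 2h·√(V₂²−V₁²)/(V₁V₂).
√(V₂²−V₁²) = √(5596²−1652²) = 5346.6 m/s.
tᵢ = 2·47.2·5346.6/(1652·5596) = 0.05460 s.

55 ms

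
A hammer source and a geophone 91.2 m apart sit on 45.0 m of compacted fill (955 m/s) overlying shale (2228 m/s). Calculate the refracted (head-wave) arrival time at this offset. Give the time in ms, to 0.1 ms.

126.1 ms

θ_c = arcsin(V₁/V₂) = arcsin(955/2228) = 25.38°, cos θ_c = 0.9035.
Intercept time tᵢ = 2h cos θ_c / V₁ = 2·45.0·0.9035/955 = 0.08514 s.
t = x/V₂ + tᵢ = 91.2/2228 + 0.08514 = 0.12608 s.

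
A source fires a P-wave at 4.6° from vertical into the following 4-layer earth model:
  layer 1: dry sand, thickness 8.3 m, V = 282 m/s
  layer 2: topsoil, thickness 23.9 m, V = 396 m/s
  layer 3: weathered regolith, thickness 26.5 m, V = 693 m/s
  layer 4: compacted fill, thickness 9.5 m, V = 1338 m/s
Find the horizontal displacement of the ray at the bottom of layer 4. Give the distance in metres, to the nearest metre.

13 m

p = sin θ₁/V₁ = sin 4.6°/282 = 2.8439e-04 s/m is conserved through the stack.
Layer 1: θ = 4.60°; offset = 8.3·tan 4.60° = 0.668 m.
Layer 2: sin θ = p·396 = 0.1126 → θ = 6.47°; offset = 23.9·tan 6.47° = 2.709 m.
Layer 3: sin θ = p·693 = 0.1971 → θ = 11.37°; offset = 26.5·tan 11.37° = 5.327 m.
Layer 4: sin θ = p·1338 = 0.3805 → θ = 22.37°; offset = 9.5·tan 22.37° = 3.909 m.
Summing the layer offsets gives 12.613 m.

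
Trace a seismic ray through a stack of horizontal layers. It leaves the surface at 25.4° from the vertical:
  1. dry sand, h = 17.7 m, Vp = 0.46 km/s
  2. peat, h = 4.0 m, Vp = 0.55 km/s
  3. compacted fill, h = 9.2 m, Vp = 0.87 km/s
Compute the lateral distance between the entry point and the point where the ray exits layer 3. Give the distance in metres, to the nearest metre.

Ray parameter p = sin 25.4° / 0.46 km/s = 9.3247e-01 s/km.
Layer 1: θ = 25.40°; offset = 17.7·tan 25.40° = 8.405 m.
Layer 2: sin θ = p·0.55 = 0.5129 → θ = 30.85°; offset = 4.0·tan 30.85° = 2.390 m.
Layer 3: sin θ = p·0.87 = 0.8112 → θ = 54.22°; offset = 9.2·tan 54.22° = 12.765 m.
Summing the layer offsets gives 23.559 m.

24 m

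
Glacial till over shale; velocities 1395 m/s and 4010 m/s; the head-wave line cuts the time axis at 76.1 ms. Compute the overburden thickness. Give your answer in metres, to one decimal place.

θ_c = arcsin(1395/4010) = 20.36°; cos θ_c = 0.9375.
tᵢ = 2h cos θ_c/V₁ ⇒ h = tᵢ·V₁/(2 cos θ_c) = 0.0761·1395/(2·0.9375) = 56.62 m.

56.6 m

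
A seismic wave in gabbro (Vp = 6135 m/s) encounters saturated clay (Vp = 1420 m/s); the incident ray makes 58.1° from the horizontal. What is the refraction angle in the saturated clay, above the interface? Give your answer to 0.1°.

Convert to the normal: θ₁ = 90° − 58.1° = 31.9°.
sin θ₁/V₁ = sin θ₂/V₂ ⇒ sin θ₂ = 1420·sin 31.9°/6135 = 1420·0.5284/6135 = 0.1223.
θ₂ = arcsin 0.1223 = 7.03° from the normal.
From the interface: 90° − 7.03° = 82.97°.

83.0°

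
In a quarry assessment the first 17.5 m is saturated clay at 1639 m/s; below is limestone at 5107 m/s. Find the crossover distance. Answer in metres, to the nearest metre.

θ_c = arcsin(1639/5107) = 18.72°, so cos θ_c = 0.9471 and tᵢ = 2h cos θ_c/V₁ = 0.0202 s.
At crossover x/V₁ = x/V₂ + tᵢ ⇒ x = tᵢ/(1/V₁ − 1/V₂) = 0.02022/(6.1013e-04 − 1.9581e-04) = 48.81 m.

49 m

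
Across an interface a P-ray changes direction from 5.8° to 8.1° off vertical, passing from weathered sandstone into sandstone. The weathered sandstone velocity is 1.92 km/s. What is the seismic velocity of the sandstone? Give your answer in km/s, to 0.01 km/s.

sin 5.8° = 0.1011; sin 8.1° = 0.1409.
V₂ = V₁·(sin θ₂/sin θ₁) = 1.92·(0.1409/0.1011) = 2.68 km/s.

2.68 km/s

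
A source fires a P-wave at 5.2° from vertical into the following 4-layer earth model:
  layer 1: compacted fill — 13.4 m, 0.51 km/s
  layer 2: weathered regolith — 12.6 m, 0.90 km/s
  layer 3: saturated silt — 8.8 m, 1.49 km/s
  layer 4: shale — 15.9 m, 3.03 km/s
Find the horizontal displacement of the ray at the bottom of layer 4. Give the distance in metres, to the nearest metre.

16 m

p = sin θ₁/V₁ = sin 5.2°/0.51 = 1.7771e-01 s/km is conserved through the stack.
Layer 1: θ = 5.20°; offset = 13.4·tan 5.20° = 1.219 m.
Layer 2: sin θ = p·0.90 = 0.1599 → θ = 9.20°; offset = 12.6·tan 9.20° = 2.042 m.
Layer 3: sin θ = p·1.49 = 0.2648 → θ = 15.35°; offset = 8.8·tan 15.35° = 2.416 m.
Layer 4: sin θ = p·3.03 = 0.5385 → θ = 32.58°; offset = 15.9·tan 32.58° = 10.160 m.
Total horizontal offset = 15.838 m.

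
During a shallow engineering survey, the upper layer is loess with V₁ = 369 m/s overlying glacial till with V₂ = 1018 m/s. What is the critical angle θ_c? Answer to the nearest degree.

21°

Critical incidence: sin θ_c = V₁/V₂ = 369/1018 = 0.3625.
θ_c = arcsin 0.3625 = 21.25°.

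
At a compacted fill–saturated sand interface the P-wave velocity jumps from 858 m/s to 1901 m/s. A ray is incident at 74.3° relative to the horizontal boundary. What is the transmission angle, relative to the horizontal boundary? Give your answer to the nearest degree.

Convert to the normal: θ₁ = 90° − 74.3° = 15.7°.
sin θ₁/V₁ = sin θ₂/V₂ ⇒ sin θ₂ = 1901·sin 15.7°/858 = 1901·0.2706/858 = 0.5995.
θ₂ = arcsin 0.5995 = 36.84° from the normal.
From the interface: 90° − 36.84° = 53.16°.

53°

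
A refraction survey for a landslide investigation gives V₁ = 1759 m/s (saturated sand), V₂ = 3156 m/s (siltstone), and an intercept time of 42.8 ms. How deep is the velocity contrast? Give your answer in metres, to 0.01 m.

45.34 m

h = tᵢ·V₁·V₂ / (2·√(V₂²−V₁²)).
√(V₂²−V₁²) = √(3156² − 1759²) = 2620.4 m/s.
h = 0.0428 s × 1759 × 3156 / (2 × 2620.4) = 45.34 m.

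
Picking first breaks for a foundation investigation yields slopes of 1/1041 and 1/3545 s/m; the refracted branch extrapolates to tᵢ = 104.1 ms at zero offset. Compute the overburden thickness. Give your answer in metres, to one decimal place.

56.7 m

h = tᵢ·V₁·V₂ / (2·√(V₂²−V₁²)).
√(V₂²−V₁²) = √(3545² − 1041²) = 3388.7 m/s.
h = 0.1041 s × 1041 × 3545 / (2 × 3388.7) = 56.68 m.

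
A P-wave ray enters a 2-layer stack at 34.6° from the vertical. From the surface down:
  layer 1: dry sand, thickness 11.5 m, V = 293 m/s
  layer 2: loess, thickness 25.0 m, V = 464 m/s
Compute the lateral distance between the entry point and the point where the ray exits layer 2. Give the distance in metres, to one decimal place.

Apply Snell's law at each interface; in layer i the horizontal offset is hᵢ·tan θᵢ.
Layer 1: θ = 34.60°; offset = 11.5·tan 34.60° = 7.933 m.
Layer 2: sin θ = 464·sin 34.6°/293 = 0.8992, θ = 64.06°; offset = 25.0·tan 64.06° = 51.393 m.
Summing the layer offsets gives 59.326 m.

59.3 m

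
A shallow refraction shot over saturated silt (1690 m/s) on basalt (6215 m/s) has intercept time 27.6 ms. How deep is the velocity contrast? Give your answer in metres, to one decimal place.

h = tᵢ·V₁·V₂ / (2·√(V₂²−V₁²)).
√(V₂²−V₁²) = √(6215² − 1690²) = 5980.8 m/s.
h = 0.0276 s × 1690 × 6215 / (2 × 5980.8) = 24.24 m.

24.2 m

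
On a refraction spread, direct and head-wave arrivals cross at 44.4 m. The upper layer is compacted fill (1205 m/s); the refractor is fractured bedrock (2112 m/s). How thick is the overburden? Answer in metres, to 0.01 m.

h = (x_cross/2)·√((V₂−V₁)/(V₂+V₁)).
(V₂−V₁)/(V₂+V₁) = (2112−1205)/(2112+1205) = 0.2734; √ = 0.5229.
h = (44.4/2)·0.5229 = 11.61 m.

11.61 m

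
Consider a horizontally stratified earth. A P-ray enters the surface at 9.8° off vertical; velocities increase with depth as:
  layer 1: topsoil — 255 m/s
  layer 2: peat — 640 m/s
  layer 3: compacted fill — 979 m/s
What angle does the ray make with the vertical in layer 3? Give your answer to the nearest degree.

41°

Snell's law across each interface conserves sin θ / V, so sin θ_3 = V_3·sin θ₁/V₁.
sin θ_3 = 979 × sin 9.8° / 255 = 0.6535.
θ_3 = 40.80° from the vertical.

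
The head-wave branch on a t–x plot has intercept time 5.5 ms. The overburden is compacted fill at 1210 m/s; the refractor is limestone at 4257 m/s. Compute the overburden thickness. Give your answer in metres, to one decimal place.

θ_c = arcsin(1210/4257) = 16.51°; cos θ_c = 0.9588.
tᵢ = 2h cos θ_c/V₁ ⇒ h = tᵢ·V₁/(2 cos θ_c) = 0.0055·1210/(2·0.9588) = 3.47 m.

3.5 m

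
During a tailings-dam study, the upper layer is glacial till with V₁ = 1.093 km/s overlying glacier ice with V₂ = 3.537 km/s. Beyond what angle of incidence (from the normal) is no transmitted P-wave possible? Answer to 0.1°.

At critical incidence the refracted ray runs along the interface (θ₂ = 90°), so sin θ_c = V₁/V₂.
θ_c = arcsin(1.093/3.537) = arcsin 0.3090 = 18.00°.

18.0°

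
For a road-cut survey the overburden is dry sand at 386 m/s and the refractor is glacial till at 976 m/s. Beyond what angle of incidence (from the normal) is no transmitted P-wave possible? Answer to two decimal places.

At critical incidence the refracted ray runs along the interface (θ₂ = 90°), so sin θ_c = V₁/V₂.
θ_c = arcsin(386/976) = arcsin 0.3955 = 23.30°.

23.30°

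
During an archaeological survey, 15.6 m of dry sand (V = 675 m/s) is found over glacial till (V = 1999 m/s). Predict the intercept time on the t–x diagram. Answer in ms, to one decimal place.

θ_c = arcsin(V₁/V₂) = arcsin(675/1999) = 19.73°; cos θ_c = 0.9413.
tᵢ = 2h·cos θ_c / V₁ = 2·15.6·0.9413 / 675 = 0.04351 s.

43.5 ms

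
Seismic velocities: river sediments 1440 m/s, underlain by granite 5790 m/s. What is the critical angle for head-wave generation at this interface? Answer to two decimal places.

At critical incidence the refracted ray runs along the interface (θ₂ = 90°), so sin θ_c = V₁/V₂.
θ_c = arcsin(1440/5790) = arcsin 0.2487 = 14.40°.

14.40°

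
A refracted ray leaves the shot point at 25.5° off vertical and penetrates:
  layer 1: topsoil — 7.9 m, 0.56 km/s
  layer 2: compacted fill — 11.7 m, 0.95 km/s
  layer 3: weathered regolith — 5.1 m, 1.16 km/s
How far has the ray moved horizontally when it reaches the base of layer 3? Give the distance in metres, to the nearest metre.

Apply Snell's law at each interface; in layer i the horizontal offset is hᵢ·tan θᵢ.
Layer 1: θ = 25.50°; offset = 7.9·tan 25.50° = 3.768 m.
Layer 2: sin θ = 0.95·sin 25.5°/0.56 = 0.7303, θ = 46.91°; offset = 11.7·tan 46.91° = 12.509 m.
Layer 3: sin θ = 1.16·sin 25.5°/0.56 = 0.8918, θ = 63.10°; offset = 5.1·tan 63.10° = 10.051 m.
Total horizontal offset = 26.328 m.

26 m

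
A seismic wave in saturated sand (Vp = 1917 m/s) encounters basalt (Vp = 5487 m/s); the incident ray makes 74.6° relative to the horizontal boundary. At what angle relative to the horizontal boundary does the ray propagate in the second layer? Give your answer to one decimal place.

40.5°

Angle from the normal: 90° − 74.6° = 15.4°.
Snell's law: sin θ₂ = (V₂/V₁)·sin θ₁ = (5487/1917)·sin 15.4° = 0.7601.
θ₂ = arcsin 0.7601 = 49.47° from the normal.
From the interface: 90° − 49.47° = 40.53°.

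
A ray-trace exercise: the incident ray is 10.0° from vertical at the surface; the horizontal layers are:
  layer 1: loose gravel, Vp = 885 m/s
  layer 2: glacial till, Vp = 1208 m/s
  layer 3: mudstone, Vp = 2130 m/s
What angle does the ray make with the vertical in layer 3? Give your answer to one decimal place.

Snell's law across each interface conserves sin θ / V, so sin θ_3 = V_3·sin θ₁/V₁.
sin θ_3 = 2130 × sin 10.0° / 885 = 0.4179.
θ_3 = arcsin 0.4179 = 24.70°.

24.7°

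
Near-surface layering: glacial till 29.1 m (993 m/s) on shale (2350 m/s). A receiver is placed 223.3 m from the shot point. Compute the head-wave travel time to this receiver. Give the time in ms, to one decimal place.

θ_c = arcsin(V₁/V₂) = arcsin(993/2350) = 25.00°, cos θ_c = 0.9063.
Intercept time tᵢ = 2h cos θ_c / V₁ = 2·29.1·0.9063/993 = 0.05312 s.
t = x/V₂ + tᵢ = 223.3/2350 + 0.05312 = 0.14814 s.

148.1 ms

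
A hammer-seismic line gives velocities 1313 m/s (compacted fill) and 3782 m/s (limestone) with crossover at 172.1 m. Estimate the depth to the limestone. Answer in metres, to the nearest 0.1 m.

59.9 m

h = (x_cross/2)·√((V₂−V₁)/(V₂+V₁)).
(V₂−V₁)/(V₂+V₁) = (3782−1313)/(3782+1313) = 0.4846; √ = 0.6961.
h = (172.1/2)·0.6961 = 59.90 m.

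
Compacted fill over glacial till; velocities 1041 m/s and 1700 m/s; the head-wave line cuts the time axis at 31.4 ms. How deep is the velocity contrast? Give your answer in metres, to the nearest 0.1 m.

h = tᵢ·V₁·V₂ / (2·√(V₂²−V₁²)).
√(V₂²−V₁²) = √(1700² − 1041²) = 1344.0 m/s.
h = 0.0314 s × 1041 × 1700 / (2 × 1344.0) = 20.67 m.

20.7 m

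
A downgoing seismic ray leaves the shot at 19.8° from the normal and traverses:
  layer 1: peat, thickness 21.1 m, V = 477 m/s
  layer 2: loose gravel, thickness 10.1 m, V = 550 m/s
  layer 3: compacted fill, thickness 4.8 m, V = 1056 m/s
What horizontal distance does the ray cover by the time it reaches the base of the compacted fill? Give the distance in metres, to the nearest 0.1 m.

p = sin θ₁/V₁ = sin 19.8°/477 = 7.1014e-04 s/m is conserved through the stack.
Layer 1: θ = 19.80°; offset = 21.1·tan 19.80° = 7.596 m.
Layer 2: sin θ = p·550 = 0.3906 → θ = 22.99°; offset = 10.1·tan 22.99° = 4.285 m.
Layer 3: sin θ = p·1056 = 0.7499 → θ = 48.58°; offset = 4.8·tan 48.58° = 5.441 m.
Total horizontal offset = 17.323 m.

17.3 m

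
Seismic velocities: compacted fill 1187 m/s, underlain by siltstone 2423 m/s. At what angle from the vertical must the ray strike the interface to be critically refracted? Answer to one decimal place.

29.3°

Critical incidence: sin θ_c = V₁/V₂ = 1187/2423 = 0.4899.
θ_c = arcsin 0.4899 = 29.33°.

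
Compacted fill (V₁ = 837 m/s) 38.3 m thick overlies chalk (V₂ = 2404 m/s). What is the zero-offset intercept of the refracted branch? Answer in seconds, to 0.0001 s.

θ_c = arcsin(V₁/V₂) = arcsin(837/2404) = 20.38°; cos θ_c = 0.9374.
tᵢ = 2h·cos θ_c / V₁ = 2·38.3·0.9374 / 837 = 0.08579 s.

0.0858 s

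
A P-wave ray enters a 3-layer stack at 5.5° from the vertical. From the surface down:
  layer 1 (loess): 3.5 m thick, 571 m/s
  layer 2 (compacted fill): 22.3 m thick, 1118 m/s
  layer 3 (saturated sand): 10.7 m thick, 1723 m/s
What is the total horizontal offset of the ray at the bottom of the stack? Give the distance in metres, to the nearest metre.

Apply Snell's law at each interface; in layer i the horizontal offset is hᵢ·tan θᵢ.
Layer 1: θ = 5.50°; offset = 3.5·tan 5.50° = 0.337 m.
Layer 2: sin θ = 1118·sin 5.5°/571 = 0.1877, θ = 10.82°; offset = 22.3·tan 10.82° = 4.261 m.
Layer 3: sin θ = 1723·sin 5.5°/571 = 0.2892, θ = 16.81°; offset = 10.7·tan 16.81° = 3.233 m.
Total horizontal offset = 7.830 m.

8 m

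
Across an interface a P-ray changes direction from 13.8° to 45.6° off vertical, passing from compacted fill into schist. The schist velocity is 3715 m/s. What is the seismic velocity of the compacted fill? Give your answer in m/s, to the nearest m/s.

Snell's law: sin 13.8°/V₁ = sin 45.6°/V₂.
V₁ = V₂·sin 13.8°/sin 45.6° = 3715 × 0.3339 = 1240.29 m/s.

1240 m/s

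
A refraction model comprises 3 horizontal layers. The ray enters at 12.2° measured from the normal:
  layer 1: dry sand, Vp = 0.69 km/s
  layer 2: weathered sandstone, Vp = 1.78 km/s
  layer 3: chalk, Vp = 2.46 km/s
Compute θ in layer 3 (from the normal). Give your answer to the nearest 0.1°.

Ray parameter p = sin 12.2° / 0.69 = 3.0627e-01 s/km.
sin θ_3 = p·V_3 = 3.0627e-01 × 2.46 = 0.7534.
θ_3 = 48.89° from the vertical.

48.9°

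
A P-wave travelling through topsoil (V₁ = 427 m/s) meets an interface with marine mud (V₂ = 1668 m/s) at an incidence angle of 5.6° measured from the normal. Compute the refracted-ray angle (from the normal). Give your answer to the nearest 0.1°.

sin θ₁/V₁ = sin θ₂/V₂ ⇒ sin θ₂ = 1668·sin 5.6°/427 = 1668·0.0976/427 = 0.3812.
θ₂ = sin⁻¹(0.3812) = 22.41° (from vertical).

22.4°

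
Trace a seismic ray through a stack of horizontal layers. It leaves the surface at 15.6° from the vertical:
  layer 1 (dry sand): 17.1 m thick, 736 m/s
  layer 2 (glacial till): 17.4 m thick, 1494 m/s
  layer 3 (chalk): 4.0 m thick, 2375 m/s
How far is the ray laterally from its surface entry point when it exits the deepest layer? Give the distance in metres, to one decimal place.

23.1 m

Ray parameter p = sin 15.6° / 736 m/s = 3.6538e-04 s/m.
Layer 1: θ = 15.60°; offset = 17.1·tan 15.60° = 4.774 m.
Layer 2: sin θ = p·1494 = 0.5459 → θ = 33.08°; offset = 17.4·tan 33.08° = 11.336 m.
Layer 3: sin θ = p·2375 = 0.8678 → θ = 60.20°; offset = 4.0·tan 60.20° = 6.985 m.
Total horizontal offset = 23.095 m.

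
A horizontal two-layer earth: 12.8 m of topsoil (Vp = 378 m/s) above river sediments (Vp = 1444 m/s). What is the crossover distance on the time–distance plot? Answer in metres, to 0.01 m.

x_cross = 2h·√((V₂+V₁)/(V₂−V₁)).
(V₂+V₁)/(V₂−V₁) = (1444+378)/(1444−378) = 1.7092; √ = 1.3074.
x_cross = 2·12.8·1.3074 = 33.47 m.

33.47 m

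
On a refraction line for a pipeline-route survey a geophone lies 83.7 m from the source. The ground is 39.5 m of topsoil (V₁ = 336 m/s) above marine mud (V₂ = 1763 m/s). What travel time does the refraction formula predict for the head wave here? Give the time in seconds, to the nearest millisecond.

0.278 s

t = x/V₂ + 2h·√(V₂²−V₁²)/(V₁V₂).
√(V₂²−V₁²) = √(1763²−336²) = 1730.7 m/s; delay term = 2·39.5·1730.7/(336·1763) = 0.23081 s.
t = 83.7/1763 + 0.23081 = 0.27829 s.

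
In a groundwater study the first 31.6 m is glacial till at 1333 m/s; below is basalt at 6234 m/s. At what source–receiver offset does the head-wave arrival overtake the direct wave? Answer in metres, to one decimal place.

x_cross = 2h·√((V₂+V₁)/(V₂−V₁)).
(V₂+V₁)/(V₂−V₁) = (6234+1333)/(6234−1333) = 1.5440; √ = 1.2426.
x_cross = 2·31.6·1.2426 = 78.53 m.

78.5 m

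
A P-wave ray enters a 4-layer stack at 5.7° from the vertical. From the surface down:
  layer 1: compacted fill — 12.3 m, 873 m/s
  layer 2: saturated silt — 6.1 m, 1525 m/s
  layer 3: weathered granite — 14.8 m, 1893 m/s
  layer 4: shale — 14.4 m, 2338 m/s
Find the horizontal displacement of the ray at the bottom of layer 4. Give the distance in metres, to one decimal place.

9.5 m

Ray parameter p = sin 5.7° / 873 m/s = 1.1377e-04 s/m.
Layer 1: θ = 5.70°; offset = 12.3·tan 5.70° = 1.228 m.
Layer 2: sin θ = p·1525 = 0.1735 → θ = 9.99°; offset = 6.1·tan 9.99° = 1.075 m.
Layer 3: sin θ = p·1893 = 0.2154 → θ = 12.44°; offset = 14.8·tan 12.44° = 3.264 m.
Layer 4: sin θ = p·2338 = 0.2660 → θ = 15.43°; offset = 14.4·tan 15.43° = 3.973 m.
Summing the layer offsets gives 9.540 m.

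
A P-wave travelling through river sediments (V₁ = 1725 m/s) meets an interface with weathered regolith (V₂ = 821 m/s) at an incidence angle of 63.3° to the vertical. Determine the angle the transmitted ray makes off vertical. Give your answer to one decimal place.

25.2°

Snell's law: sin θ₂ = (V₂/V₁)·sin θ₁ = (821/1725)·sin 63.3° = 0.4252.
θ₂ = sin⁻¹(0.4252) = 25.16° (from vertical).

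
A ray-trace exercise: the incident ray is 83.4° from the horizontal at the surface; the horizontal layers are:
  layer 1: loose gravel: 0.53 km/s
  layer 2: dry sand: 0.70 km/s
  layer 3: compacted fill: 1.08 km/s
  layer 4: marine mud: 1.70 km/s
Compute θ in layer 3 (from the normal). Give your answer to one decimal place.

13.5°

From the normal: θ₁ = 90° − 83.4° = 6.6°.
Snell's law across each interface conserves sin θ / V, so sin θ_3 = V_3·sin θ₁/V₁.
sin θ_3 = 1.08 × sin 6.6° / 0.53 = 0.2342.
θ_3 = arcsin 0.2342 = 13.55°.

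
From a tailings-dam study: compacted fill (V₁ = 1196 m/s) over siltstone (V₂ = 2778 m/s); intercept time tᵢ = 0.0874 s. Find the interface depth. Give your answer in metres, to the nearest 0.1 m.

h = tᵢ·V₁·V₂ / (2·√(V₂²−V₁²)).
√(V₂²−V₁²) = √(2778² − 1196²) = 2507.4 m/s.
h = 0.0874 s × 1196 × 2778 / (2 × 2507.4) = 57.91 m.

57.9 m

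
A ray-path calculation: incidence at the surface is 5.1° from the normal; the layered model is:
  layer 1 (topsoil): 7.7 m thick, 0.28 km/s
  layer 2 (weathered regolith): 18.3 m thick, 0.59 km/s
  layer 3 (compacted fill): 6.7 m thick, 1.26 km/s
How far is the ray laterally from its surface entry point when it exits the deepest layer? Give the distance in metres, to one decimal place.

p = sin θ₁/V₁ = sin 5.1°/0.28 = 3.1748e-01 s/km is conserved through the stack.
Layer 1: θ = 5.10°; offset = 7.7·tan 5.10° = 0.687 m.
Layer 2: sin θ = p·0.59 = 0.1873 → θ = 10.80°; offset = 18.3·tan 10.80° = 3.490 m.
Layer 3: sin θ = p·1.26 = 0.4000 → θ = 23.58°; offset = 6.7·tan 23.58° = 2.924 m.
Σ offsets = 7.101 m.

7.1 m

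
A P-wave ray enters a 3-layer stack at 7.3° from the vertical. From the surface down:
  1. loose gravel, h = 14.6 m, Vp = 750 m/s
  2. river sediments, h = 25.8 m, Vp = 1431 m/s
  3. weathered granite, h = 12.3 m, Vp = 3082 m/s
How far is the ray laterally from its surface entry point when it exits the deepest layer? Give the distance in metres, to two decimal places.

Ray parameter p = sin 7.3° / 750 m/s = 1.6942e-04 s/m.
Layer 1: θ = 7.30°; offset = 14.6·tan 7.30° = 1.8703 m.
Layer 2: sin θ = p·1431 = 0.2424 → θ = 14.03°; offset = 25.8·tan 14.03° = 6.4473 m.
Layer 3: sin θ = p·3082 = 0.5222 → θ = 31.48°; offset = 12.3·tan 31.48° = 7.5306 m.
Total horizontal offset = 15.8481 m.

15.85 m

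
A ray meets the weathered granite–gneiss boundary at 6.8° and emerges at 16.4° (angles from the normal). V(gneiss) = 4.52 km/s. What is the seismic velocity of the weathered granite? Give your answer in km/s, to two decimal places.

sin 6.8° = 0.1184; sin 16.4° = 0.2823.
V₁ = V₂·(sin θ₁/sin θ₂) = 4.52·(0.1184/0.2823) = 1.90 km/s.

1.90 km/s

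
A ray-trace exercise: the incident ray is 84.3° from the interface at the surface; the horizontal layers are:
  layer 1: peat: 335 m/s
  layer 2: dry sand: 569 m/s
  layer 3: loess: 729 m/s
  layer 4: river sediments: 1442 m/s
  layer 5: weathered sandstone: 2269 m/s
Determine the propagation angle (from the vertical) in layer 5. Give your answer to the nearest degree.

42°

From the normal: θ₁ = 90° − 84.3° = 5.7°.
Snell's law across each interface conserves sin θ / V, so sin θ_5 = V_5·sin θ₁/V₁.
sin θ_5 = 2269 × sin 5.7° / 335 = 0.6727.
θ_5 = 42.28° from the vertical.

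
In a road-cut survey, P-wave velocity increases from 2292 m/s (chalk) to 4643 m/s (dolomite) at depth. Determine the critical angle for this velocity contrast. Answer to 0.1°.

Critical incidence: sin θ_c = V₁/V₂ = 2292/4643 = 0.4936.
θ_c = arcsin 0.4936 = 29.58°.

29.6°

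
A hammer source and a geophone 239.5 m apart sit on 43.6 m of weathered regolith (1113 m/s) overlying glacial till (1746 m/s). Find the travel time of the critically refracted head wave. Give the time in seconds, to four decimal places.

θ_c = arcsin(V₁/V₂) = arcsin(1113/1746) = 39.60°, cos θ_c = 0.7705.
Intercept time tᵢ = 2h cos θ_c / V₁ = 2·43.6·0.7705/1113 = 0.06037 s.
t = x/V₂ + tᵢ = 239.5/1746 + 0.06037 = 0.19754 s.

0.1975 s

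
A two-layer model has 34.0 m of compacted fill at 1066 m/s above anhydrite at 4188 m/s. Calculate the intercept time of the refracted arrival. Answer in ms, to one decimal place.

61.7 ms

θ_c = arcsin(V₁/V₂) = arcsin(1066/4188) = 14.75°; cos θ_c = 0.9671.
tᵢ = 2h·cos θ_c / V₁ = 2·34.0·0.9671 / 1066 = 0.06169 s.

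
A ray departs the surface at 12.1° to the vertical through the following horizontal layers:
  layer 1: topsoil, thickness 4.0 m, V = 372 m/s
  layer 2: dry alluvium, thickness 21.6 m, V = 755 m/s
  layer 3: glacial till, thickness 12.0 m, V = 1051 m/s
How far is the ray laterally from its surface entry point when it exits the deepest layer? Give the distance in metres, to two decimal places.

19.83 m

Apply Snell's law at each interface; in layer i the horizontal offset is hᵢ·tan θᵢ.
Layer 1: θ = 12.10°; offset = 4.0·tan 12.10° = 0.8575 m.
Layer 2: sin θ = 755·sin 12.1°/372 = 0.4254, θ = 25.18°; offset = 21.6·tan 25.18° = 10.1542 m.
Layer 3: sin θ = 1051·sin 12.1°/372 = 0.5922, θ = 36.32°; offset = 12.0·tan 36.32° = 8.8198 m.
Summing the layer offsets gives 19.8315 m.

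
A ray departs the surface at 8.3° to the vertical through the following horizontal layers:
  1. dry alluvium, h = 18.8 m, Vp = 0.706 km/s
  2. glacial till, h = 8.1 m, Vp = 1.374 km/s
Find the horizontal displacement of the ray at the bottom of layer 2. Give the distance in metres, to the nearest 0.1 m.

Apply Snell's law at each interface; in layer i the horizontal offset is hᵢ·tan θᵢ.
Layer 1: θ = 8.30°; offset = 18.8·tan 8.30° = 2.743 m.
Layer 2: sin θ = 1.374·sin 8.3°/0.706 = 0.2809, θ = 16.32°; offset = 8.1·tan 16.32° = 2.371 m.
Total horizontal offset = 5.114 m.

5.1 m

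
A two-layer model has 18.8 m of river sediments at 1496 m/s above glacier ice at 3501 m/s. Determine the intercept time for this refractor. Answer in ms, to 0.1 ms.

22.7 ms

θ_c = arcsin(V₁/V₂) = arcsin(1496/3501) = 25.30°; cos θ_c = 0.9041.
tᵢ = 2h·cos θ_c / V₁ = 2·18.8·0.9041 / 1496 = 0.02272 s.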